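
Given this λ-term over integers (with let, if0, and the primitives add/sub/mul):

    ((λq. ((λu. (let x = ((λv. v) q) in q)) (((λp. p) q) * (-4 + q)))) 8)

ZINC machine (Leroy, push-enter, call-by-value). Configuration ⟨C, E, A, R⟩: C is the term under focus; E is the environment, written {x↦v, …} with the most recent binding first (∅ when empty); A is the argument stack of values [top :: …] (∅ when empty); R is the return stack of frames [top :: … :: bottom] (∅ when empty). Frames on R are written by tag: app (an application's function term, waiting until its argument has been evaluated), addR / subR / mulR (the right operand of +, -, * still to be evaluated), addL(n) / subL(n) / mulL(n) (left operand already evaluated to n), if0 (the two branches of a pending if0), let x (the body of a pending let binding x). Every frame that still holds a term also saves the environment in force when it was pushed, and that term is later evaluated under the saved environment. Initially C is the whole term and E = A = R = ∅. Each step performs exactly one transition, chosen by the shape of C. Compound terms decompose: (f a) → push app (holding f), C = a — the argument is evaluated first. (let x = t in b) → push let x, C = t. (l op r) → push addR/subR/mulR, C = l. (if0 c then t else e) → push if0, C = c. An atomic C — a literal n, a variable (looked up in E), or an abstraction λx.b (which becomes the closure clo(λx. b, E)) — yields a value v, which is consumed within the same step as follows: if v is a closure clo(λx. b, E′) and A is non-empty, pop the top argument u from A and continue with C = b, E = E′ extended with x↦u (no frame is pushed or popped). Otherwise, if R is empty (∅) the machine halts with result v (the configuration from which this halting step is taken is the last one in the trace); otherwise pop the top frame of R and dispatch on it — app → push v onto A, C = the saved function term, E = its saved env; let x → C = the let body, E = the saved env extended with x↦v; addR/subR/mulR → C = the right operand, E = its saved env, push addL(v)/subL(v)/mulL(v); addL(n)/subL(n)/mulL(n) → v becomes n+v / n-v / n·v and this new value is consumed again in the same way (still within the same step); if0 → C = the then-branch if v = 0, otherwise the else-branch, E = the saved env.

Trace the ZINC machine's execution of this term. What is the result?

Answer: 8

Execution trace:
t=0: [C=((λq. ((λu. (let x = ((λv. v) q) in q)) (((λp. p) q) * (-4 + q)))) 8) | E=∅ | A=∅ | R=∅]
t=1: [C=8 | E=∅ | A=∅ | R=[app]]
t=2: [C=(λq. ((λu. (let x = ((λv. v) q) in q)) (((λp. p) q) * (-4 + q)))) | E=∅ | A=[8] | R=∅]
t=3: [C=((λu. (let x = ((λv. v) q) in q)) (((λp. p) q) * (-4 + q))) | E={q↦8} | A=∅ | R=∅]
t=4: [C=(((λp. p) q) * (-4 + q)) | E={q↦8} | A=∅ | R=[app]]
t=5: [C=((λp. p) q) | E={q↦8} | A=∅ | R=[mulR :: app]]
t=6: [C=q | E={q↦8} | A=∅ | R=[app :: mulR :: app]]
t=7: [C=(λp. p) | E={q↦8} | A=[8] | R=[mulR :: app]]
t=8: [C=p | E={p↦8, q↦8} | A=∅ | R=[mulR :: app]]
t=9: [C=(-4 + q) | E={q↦8} | A=∅ | R=[mulL(8) :: app]]
t=10: [C=-4 | E={q↦8} | A=∅ | R=[addR :: mulL(8) :: app]]
t=11: [C=q | E={q↦8} | A=∅ | R=[addL(-4) :: mulL(8) :: app]]
t=12: [C=(λu. (let x = ((λv. v) q) in q)) | E={q↦8} | A=[32] | R=∅]
t=13: [C=(let x = ((λv. v) q) in q) | E={u↦32, q↦8} | A=∅ | R=∅]
t=14: [C=((λv. v) q) | E={u↦32, q↦8} | A=∅ | R=[let x]]
t=15: [C=q | E={u↦32, q↦8} | A=∅ | R=[app :: let x]]
t=16: [C=(λv. v) | E={u↦32, q↦8} | A=[8] | R=[let x]]
t=17: [C=v | E={v↦8, u↦32, q↦8} | A=∅ | R=[let x]]
t=18: [C=q | E={x↦8, u↦32, q↦8} | A=∅ | R=∅]
→ final value 8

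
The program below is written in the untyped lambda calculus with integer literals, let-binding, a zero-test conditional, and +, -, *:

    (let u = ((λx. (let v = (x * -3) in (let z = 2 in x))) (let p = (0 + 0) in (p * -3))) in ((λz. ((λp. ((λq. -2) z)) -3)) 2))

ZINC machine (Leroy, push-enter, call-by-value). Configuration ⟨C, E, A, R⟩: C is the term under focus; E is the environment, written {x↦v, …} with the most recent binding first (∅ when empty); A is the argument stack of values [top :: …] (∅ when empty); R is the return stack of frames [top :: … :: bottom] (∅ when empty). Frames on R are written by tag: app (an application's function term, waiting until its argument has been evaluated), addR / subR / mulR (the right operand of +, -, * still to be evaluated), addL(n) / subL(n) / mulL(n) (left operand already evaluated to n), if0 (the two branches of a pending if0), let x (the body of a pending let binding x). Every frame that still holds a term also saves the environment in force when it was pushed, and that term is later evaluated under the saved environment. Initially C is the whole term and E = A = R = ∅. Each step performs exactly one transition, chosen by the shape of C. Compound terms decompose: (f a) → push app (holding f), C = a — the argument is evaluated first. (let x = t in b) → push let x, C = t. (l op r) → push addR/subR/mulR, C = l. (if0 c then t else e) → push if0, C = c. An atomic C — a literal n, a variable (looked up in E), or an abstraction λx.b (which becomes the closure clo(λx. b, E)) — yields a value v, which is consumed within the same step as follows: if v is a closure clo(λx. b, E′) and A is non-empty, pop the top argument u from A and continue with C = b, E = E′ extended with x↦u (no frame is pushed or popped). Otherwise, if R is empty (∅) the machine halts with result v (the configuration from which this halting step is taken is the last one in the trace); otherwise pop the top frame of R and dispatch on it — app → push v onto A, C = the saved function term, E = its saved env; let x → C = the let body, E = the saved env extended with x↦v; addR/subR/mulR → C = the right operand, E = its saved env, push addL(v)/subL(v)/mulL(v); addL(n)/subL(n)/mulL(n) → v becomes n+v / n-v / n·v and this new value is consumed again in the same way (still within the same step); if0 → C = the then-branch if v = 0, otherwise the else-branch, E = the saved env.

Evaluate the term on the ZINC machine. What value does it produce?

Answer: -2

Execution trace:
0. ⟨C=(let u = ((λx. (let v = (x * -3) in (let z = 2 in x))) (let p = (0 + 0) in (p * -3))) in ((λz. ((λp. ((λq. -2) z)) -3)) 2)); E=∅; A=∅; R=∅⟩
1. ⟨C=((λx. (let v = (x * -3) in (let z = 2 in x))) (let p = (0 + 0) in (p * -3))); E=∅; A=∅; R=[let u]⟩
2. ⟨C=(let p = (0 + 0) in (p * -3)); E=∅; A=∅; R=[app :: let u]⟩
3. ⟨C=(0 + 0); E=∅; A=∅; R=[let p :: app :: let u]⟩
4. ⟨C=0; E=∅; A=∅; R=[addR :: let p :: app :: let u]⟩
5. ⟨C=0; E=∅; A=∅; R=[addL(0) :: let p :: app :: let u]⟩
6. ⟨C=(p * -3); E={p↦0}; A=∅; R=[app :: let u]⟩
7. ⟨C=p; E={p↦0}; A=∅; R=[mulR :: app :: let u]⟩
8. ⟨C=-3; E={p↦0}; A=∅; R=[mulL(0) :: app :: let u]⟩
9. ⟨C=(λx. (let v = (x * -3) in (let z = 2 in x))); E=∅; A=[0]; R=[let u]⟩
10. ⟨C=(let v = (x * -3) in (let z = 2 in x)); E={x↦0}; A=∅; R=[let u]⟩
11. ⟨C=(x * -3); E={x↦0}; A=∅; R=[let v :: let u]⟩
12. ⟨C=x; E={x↦0}; A=∅; R=[mulR :: let v :: let u]⟩
13. ⟨C=-3; E={x↦0}; A=∅; R=[mulL(0) :: let v :: let u]⟩
14. ⟨C=(let z = 2 in x); E={v↦0, x↦0}; A=∅; R=[let u]⟩
15. ⟨C=2; E={v↦0, x↦0}; A=∅; R=[let z :: let u]⟩
16. ⟨C=x; E={z↦2, v↦0, x↦0}; A=∅; R=[let u]⟩
17. ⟨C=((λz. ((λp. ((λq. -2) z)) -3)) 2); E={u↦0}; A=∅; R=∅⟩
18. ⟨C=2; E={u↦0}; A=∅; R=[app]⟩
19. ⟨C=(λz. ((λp. ((λq. -2) z)) -3)); E={u↦0}; A=[2]; R=∅⟩
20. ⟨C=((λp. ((λq. -2) z)) -3); E={z↦2, u↦0}; A=∅; R=∅⟩
21. ⟨C=-3; E={z↦2, u↦0}; A=∅; R=[app]⟩
22. ⟨C=(λp. ((λq. -2) z)); E={z↦2, u↦0}; A=[-3]; R=∅⟩
23. ⟨C=((λq. -2) z); E={p↦-3, z↦2, u↦0}; A=∅; R=∅⟩
24. ⟨C=z; E={p↦-3, z↦2, u↦0}; A=∅; R=[app]⟩
25. ⟨C=(λq. -2); E={p↦-3, z↦2, u↦0}; A=[2]; R=∅⟩
26. ⟨C=-2; E={q↦2, p↦-3, z↦2, u↦0}; A=∅; R=∅⟩
→ final value -2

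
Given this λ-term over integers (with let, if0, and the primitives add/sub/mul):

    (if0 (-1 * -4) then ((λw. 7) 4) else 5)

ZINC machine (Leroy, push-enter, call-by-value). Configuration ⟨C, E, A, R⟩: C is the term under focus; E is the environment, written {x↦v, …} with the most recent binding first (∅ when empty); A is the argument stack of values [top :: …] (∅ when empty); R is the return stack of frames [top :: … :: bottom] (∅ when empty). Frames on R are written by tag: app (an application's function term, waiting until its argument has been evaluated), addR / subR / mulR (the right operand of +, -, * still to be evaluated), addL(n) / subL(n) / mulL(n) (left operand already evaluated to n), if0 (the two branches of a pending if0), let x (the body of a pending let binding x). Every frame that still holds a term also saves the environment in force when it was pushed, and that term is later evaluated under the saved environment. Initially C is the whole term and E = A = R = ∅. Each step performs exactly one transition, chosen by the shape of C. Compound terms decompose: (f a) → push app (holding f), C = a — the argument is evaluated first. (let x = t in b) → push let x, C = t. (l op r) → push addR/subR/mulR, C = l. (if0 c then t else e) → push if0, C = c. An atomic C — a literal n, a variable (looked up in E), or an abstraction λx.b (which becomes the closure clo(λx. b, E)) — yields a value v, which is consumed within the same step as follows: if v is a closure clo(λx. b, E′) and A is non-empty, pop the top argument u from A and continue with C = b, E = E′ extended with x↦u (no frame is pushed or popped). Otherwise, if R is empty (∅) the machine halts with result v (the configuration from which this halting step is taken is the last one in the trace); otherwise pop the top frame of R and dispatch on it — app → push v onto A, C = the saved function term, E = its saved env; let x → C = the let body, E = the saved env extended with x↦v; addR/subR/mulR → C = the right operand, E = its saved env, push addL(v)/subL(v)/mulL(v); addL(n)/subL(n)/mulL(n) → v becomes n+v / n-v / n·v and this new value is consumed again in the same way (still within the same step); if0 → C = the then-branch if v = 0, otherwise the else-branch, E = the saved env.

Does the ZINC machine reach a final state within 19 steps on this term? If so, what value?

0. ⟨C=(if0 (-1 * -4) then ((λw. 7) 4) else 5); E=∅; A=∅; R=∅⟩
1. ⟨C=(-1 * -4); E=∅; A=∅; R=[if0]⟩
2. ⟨C=-1; E=∅; A=∅; R=[mulR :: if0]⟩
3. ⟨C=-4; E=∅; A=∅; R=[mulL(-1) :: if0]⟩
4. ⟨C=5; E=∅; A=∅; R=∅⟩
→ final value 5

Answer: 5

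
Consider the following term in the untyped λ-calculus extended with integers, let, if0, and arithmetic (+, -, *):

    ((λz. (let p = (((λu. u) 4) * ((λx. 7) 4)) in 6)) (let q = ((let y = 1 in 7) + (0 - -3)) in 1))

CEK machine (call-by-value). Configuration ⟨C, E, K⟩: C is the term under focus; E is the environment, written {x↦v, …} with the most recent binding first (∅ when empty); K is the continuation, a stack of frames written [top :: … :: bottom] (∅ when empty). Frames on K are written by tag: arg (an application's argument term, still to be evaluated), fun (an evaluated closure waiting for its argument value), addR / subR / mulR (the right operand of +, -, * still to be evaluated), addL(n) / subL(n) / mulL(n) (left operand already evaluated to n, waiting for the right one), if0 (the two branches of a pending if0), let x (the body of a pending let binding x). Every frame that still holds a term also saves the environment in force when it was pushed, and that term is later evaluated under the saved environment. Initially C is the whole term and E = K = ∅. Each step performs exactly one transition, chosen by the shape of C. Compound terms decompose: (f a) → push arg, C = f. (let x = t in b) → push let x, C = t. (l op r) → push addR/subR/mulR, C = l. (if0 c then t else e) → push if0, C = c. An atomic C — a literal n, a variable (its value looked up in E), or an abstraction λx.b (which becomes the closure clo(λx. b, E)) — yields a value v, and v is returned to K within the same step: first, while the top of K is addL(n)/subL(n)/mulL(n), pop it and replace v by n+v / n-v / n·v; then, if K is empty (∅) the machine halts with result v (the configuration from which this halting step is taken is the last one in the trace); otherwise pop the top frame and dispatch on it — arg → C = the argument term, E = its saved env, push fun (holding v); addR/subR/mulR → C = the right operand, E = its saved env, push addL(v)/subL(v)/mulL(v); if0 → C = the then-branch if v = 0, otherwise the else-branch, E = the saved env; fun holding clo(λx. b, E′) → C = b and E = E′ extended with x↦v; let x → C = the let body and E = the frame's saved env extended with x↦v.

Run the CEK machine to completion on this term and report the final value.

step 0: ⟨C=((λz. (let p = (((λu. u) 4) * ((λx. 7) 4)) in 6)) (let q = ((let y = 1 in 7) + (0 - -3)) in 1)); E=∅; K=∅⟩
step 1: ⟨C=(λz. (let p = (((λu. u) 4) * ((λx. 7) 4)) in 6)); E=∅; K=[arg]⟩
step 2: ⟨C=(let q = ((let y = 1 in 7) + (0 - -3)) in 1); E=∅; K=[fun]⟩
step 3: ⟨C=((let y = 1 in 7) + (0 - -3)); E=∅; K=[let q :: fun]⟩
step 4: ⟨C=(let y = 1 in 7); E=∅; K=[addR :: let q :: fun]⟩
step 5: ⟨C=1; E=∅; K=[let y :: addR :: let q :: fun]⟩
step 6: ⟨C=7; E={y↦1}; K=[addR :: let q :: fun]⟩
step 7: ⟨C=(0 - -3); E=∅; K=[addL(7) :: let q :: fun]⟩
step 8: ⟨C=0; E=∅; K=[subR :: addL(7) :: let q :: fun]⟩
step 9: ⟨C=-3; E=∅; K=[subL(0) :: addL(7) :: let q :: fun]⟩
step 10: ⟨C=1; E={q↦10}; K=[fun]⟩
step 11: ⟨C=(let p = (((λu. u) 4) * ((λx. 7) 4)) in 6); E={z↦1}; K=∅⟩
step 12: ⟨C=(((λu. u) 4) * ((λx. 7) 4)); E={z↦1}; K=[let p]⟩
step 13: ⟨C=((λu. u) 4); E={z↦1}; K=[mulR :: let p]⟩
step 14: ⟨C=(λu. u); E={z↦1}; K=[arg :: mulR :: let p]⟩
step 15: ⟨C=4; E={z↦1}; K=[fun :: mulR :: let p]⟩
step 16: ⟨C=u; E={u↦4, z↦1}; K=[mulR :: let p]⟩
step 17: ⟨C=((λx. 7) 4); E={z↦1}; K=[mulL(4) :: let p]⟩
step 18: ⟨C=(λx. 7); E={z↦1}; K=[arg :: mulL(4) :: let p]⟩
step 19: ⟨C=4; E={z↦1}; K=[fun :: mulL(4) :: let p]⟩
step 20: ⟨C=7; E={x↦4, z↦1}; K=[mulL(4) :: let p]⟩
step 21: ⟨C=6; E={p↦28, z↦1}; K=∅⟩
→ final value 6

Answer: 6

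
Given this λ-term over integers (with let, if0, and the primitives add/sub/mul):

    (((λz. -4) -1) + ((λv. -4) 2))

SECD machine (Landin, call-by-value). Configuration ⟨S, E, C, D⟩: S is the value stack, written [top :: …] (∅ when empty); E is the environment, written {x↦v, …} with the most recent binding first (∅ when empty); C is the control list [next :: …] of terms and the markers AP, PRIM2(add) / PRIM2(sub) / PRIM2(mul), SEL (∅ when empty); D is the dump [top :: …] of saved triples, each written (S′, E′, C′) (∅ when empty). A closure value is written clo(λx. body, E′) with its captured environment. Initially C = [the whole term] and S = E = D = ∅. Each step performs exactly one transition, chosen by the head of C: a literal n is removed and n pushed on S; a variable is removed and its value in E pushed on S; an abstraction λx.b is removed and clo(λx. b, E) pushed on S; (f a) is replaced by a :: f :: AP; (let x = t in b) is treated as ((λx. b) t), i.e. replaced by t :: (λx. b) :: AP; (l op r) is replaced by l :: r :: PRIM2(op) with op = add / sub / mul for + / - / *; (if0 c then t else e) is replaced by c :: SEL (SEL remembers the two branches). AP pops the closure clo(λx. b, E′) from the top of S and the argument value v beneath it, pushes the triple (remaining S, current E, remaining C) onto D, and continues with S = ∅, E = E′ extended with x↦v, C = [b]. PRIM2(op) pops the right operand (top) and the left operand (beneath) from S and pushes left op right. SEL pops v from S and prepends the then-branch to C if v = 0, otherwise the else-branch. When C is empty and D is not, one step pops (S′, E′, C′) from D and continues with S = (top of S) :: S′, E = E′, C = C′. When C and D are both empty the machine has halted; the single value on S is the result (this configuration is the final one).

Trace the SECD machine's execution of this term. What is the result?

Answer: -8

Machine steps:
0. ⟨S=∅; E=∅; C=[(((λz. -4) -1) + ((λv. -4) 2))]; D=∅⟩
1. ⟨S=∅; E=∅; C=[((λz. -4) -1) :: ((λv. -4) 2) :: PRIM2(add)]; D=∅⟩
2. ⟨S=∅; E=∅; C=[-1 :: (λz. -4) :: AP :: ((λv. -4) 2) :: PRIM2(add)]; D=∅⟩
3. ⟨S=[-1]; E=∅; C=[(λz. -4) :: AP :: ((λv. -4) 2) :: PRIM2(add)]; D=∅⟩
4. ⟨S=[clo(λz. -4, ∅) :: -1]; E=∅; C=[AP :: ((λv. -4) 2) :: PRIM2(add)]; D=∅⟩
5. ⟨S=∅; E={z↦-1}; C=[-4]; D=[(∅, ∅, [((λv. -4) 2) :: PRIM2(add)])]⟩
6. ⟨S=[-4]; E={z↦-1}; C=∅; D=[(∅, ∅, [((λv. -4) 2) :: PRIM2(add)])]⟩
7. ⟨S=[-4]; E=∅; C=[((λv. -4) 2) :: PRIM2(add)]; D=∅⟩
8. ⟨S=[-4]; E=∅; C=[2 :: (λv. -4) :: AP :: PRIM2(add)]; D=∅⟩
9. ⟨S=[2 :: -4]; E=∅; C=[(λv. -4) :: AP :: PRIM2(add)]; D=∅⟩
10. ⟨S=[clo(λv. -4, ∅) :: 2 :: -4]; E=∅; C=[AP :: PRIM2(add)]; D=∅⟩
11. ⟨S=∅; E={v↦2}; C=[-4]; D=[([-4], ∅, [PRIM2(add)])]⟩
12. ⟨S=[-4]; E={v↦2}; C=∅; D=[([-4], ∅, [PRIM2(add)])]⟩
13. ⟨S=[-4 :: -4]; E=∅; C=[PRIM2(add)]; D=∅⟩
14. ⟨S=[-8]; E=∅; C=∅; D=∅⟩
→ final value -8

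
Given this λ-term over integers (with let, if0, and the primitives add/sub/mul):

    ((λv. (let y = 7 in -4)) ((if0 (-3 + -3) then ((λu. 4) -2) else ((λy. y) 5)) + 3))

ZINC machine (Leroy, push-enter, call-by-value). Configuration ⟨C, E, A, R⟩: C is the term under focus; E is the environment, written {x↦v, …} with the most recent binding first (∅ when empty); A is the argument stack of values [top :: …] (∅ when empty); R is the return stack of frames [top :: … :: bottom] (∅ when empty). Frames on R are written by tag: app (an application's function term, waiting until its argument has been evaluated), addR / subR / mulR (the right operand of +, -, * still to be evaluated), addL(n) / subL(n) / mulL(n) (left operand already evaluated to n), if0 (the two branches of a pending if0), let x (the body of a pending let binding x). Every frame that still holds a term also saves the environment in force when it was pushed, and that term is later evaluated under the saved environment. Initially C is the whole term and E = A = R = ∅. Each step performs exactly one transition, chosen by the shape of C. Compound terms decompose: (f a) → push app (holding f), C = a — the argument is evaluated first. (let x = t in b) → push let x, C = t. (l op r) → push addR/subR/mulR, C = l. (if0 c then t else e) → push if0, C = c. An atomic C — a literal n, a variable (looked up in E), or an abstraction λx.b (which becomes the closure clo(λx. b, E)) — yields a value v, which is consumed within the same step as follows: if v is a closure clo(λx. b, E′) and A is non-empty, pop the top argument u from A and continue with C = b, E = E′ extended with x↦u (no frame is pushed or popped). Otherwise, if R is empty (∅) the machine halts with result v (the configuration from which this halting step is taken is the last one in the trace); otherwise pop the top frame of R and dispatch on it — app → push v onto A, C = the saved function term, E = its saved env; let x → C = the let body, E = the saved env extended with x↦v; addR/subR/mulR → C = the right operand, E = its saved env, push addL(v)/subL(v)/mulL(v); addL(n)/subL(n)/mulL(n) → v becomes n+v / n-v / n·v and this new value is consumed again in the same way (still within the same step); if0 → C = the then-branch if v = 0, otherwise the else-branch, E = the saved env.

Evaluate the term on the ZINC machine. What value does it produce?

step 0: <C=((λv. (let y = 7 in -4)) ((if0 (-3 + -3) then ((λu. 4) -2) else ((λy. y) 5)) + 3)), E=∅, A=∅, R=∅>
step 1: <C=((if0 (-3 + -3) then ((λu. 4) -2) else ((λy. y) 5)) + 3), E=∅, A=∅, R=[app]>
step 2: <C=(if0 (-3 + -3) then ((λu. 4) -2) else ((λy. y) 5)), E=∅, A=∅, R=[addR :: app]>
step 3: <C=(-3 + -3), E=∅, A=∅, R=[if0 :: addR :: app]>
step 4: <C=-3, E=∅, A=∅, R=[addR :: if0 :: addR :: app]>
step 5: <C=-3, E=∅, A=∅, R=[addL(-3) :: if0 :: addR :: app]>
step 6: <C=((λy. y) 5), E=∅, A=∅, R=[addR :: app]>
step 7: <C=5, E=∅, A=∅, R=[app :: addR :: app]>
step 8: <C=(λy. y), E=∅, A=[5], R=[addR :: app]>
step 9: <C=y, E={y↦5}, A=∅, R=[addR :: app]>
step 10: <C=3, E=∅, A=∅, R=[addL(5) :: app]>
step 11: <C=(λv. (let y = 7 in -4)), E=∅, A=[8], R=∅>
step 12: <C=(let y = 7 in -4), E={v↦8}, A=∅, R=∅>
step 13: <C=7, E={v↦8}, A=∅, R=[let y]>
step 14: <C=-4, E={y↦7, v↦8}, A=∅, R=∅>
→ final value -4

Answer: -4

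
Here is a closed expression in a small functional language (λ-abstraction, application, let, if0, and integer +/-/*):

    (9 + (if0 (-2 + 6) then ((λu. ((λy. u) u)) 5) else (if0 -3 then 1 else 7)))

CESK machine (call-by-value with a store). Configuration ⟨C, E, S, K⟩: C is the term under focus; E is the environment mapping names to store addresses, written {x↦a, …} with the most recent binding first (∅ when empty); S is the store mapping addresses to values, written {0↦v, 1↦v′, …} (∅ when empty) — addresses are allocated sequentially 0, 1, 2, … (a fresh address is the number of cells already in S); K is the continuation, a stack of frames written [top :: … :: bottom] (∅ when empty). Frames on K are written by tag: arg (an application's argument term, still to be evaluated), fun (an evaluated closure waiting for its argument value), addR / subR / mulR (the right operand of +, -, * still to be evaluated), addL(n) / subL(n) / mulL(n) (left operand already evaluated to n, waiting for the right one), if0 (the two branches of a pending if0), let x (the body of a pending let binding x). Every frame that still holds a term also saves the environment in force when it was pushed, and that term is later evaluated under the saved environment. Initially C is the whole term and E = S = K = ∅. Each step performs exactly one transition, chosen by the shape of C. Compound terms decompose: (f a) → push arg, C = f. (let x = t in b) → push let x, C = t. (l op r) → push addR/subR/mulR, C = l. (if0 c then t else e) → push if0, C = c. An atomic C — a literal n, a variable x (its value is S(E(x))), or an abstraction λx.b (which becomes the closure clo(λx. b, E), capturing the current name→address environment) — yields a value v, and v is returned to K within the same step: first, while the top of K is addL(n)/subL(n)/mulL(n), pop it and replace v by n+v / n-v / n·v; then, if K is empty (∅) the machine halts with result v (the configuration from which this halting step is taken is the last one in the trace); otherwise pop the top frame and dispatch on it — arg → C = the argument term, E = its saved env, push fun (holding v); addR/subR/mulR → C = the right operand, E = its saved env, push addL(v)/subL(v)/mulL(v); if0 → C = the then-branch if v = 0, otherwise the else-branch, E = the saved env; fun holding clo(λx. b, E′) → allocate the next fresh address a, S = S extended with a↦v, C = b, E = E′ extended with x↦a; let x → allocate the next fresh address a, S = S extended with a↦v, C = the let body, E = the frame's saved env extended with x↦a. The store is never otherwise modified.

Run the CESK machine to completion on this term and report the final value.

Answer: 16

Derivation:
0. <C=(9 + (if0 (-2 + 6) then ((λu. ((λy. u) u)) 5) else (if0 -3 then 1 else 7))), E=∅, S=∅, K=∅>
1. <C=9, E=∅, S=∅, K=[addR]>
2. <C=(if0 (-2 + 6) then ((λu. ((λy. u) u)) 5) else (if0 -3 then 1 else 7)), E=∅, S=∅, K=[addL(9)]>
3. <C=(-2 + 6), E=∅, S=∅, K=[if0 :: addL(9)]>
4. <C=-2, E=∅, S=∅, K=[addR :: if0 :: addL(9)]>
5. <C=6, E=∅, S=∅, K=[addL(-2) :: if0 :: addL(9)]>
6. <C=(if0 -3 then 1 else 7), E=∅, S=∅, K=[addL(9)]>
7. <C=-3, E=∅, S=∅, K=[if0 :: addL(9)]>
8. <C=7, E=∅, S=∅, K=[addL(9)]>
→ final value 16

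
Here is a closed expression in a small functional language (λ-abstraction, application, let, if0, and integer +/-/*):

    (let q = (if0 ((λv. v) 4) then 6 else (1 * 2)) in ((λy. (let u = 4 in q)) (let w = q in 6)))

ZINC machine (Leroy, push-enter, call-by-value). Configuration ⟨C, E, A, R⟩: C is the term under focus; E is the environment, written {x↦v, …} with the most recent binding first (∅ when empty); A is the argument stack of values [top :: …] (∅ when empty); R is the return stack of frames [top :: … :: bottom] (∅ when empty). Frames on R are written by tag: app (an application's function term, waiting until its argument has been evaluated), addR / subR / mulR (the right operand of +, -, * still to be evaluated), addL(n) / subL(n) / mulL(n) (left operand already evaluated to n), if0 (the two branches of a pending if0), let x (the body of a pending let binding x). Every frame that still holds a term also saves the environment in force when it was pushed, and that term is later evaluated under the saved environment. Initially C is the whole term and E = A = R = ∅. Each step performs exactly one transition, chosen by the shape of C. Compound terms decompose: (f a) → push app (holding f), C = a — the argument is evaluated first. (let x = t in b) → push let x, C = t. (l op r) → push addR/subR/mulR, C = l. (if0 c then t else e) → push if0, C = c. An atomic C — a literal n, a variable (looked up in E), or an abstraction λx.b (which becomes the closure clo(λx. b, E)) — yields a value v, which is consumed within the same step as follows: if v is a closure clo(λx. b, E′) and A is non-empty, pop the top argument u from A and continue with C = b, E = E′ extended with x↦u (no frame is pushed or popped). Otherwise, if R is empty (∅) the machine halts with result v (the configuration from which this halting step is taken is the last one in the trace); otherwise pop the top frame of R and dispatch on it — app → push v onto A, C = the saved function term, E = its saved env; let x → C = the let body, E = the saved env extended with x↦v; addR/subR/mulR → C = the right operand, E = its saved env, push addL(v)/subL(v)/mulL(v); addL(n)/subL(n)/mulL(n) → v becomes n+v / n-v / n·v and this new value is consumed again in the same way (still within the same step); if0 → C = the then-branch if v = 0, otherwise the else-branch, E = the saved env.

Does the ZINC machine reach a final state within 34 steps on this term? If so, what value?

Answer: 2

Execution trace:
[0] ⟨C=(let q = (if0 ((λv. v) 4) then 6 else (1 * 2)) in ((λy. (let u = 4 in q)) (let w = q in 6))); E=∅; A=∅; R=∅⟩
[1] ⟨C=(if0 ((λv. v) 4) then 6 else (1 * 2)); E=∅; A=∅; R=[let q]⟩
[2] ⟨C=((λv. v) 4); E=∅; A=∅; R=[if0 :: let q]⟩
[3] ⟨C=4; E=∅; A=∅; R=[app :: if0 :: let q]⟩
[4] ⟨C=(λv. v); E=∅; A=[4]; R=[if0 :: let q]⟩
[5] ⟨C=v; E={v↦4}; A=∅; R=[if0 :: let q]⟩
[6] ⟨C=(1 * 2); E=∅; A=∅; R=[let q]⟩
[7] ⟨C=1; E=∅; A=∅; R=[mulR :: let q]⟩
[8] ⟨C=2; E=∅; A=∅; R=[mulL(1) :: let q]⟩
[9] ⟨C=((λy. (let u = 4 in q)) (let w = q in 6)); E={q↦2}; A=∅; R=∅⟩
[10] ⟨C=(let w = q in 6); E={q↦2}; A=∅; R=[app]⟩
[11] ⟨C=q; E={q↦2}; A=∅; R=[let w :: app]⟩
[12] ⟨C=6; E={w↦2, q↦2}; A=∅; R=[app]⟩
[13] ⟨C=(λy. (let u = 4 in q)); E={q↦2}; A=[6]; R=∅⟩
[14] ⟨C=(let u = 4 in q); E={y↦6, q↦2}; A=∅; R=∅⟩
[15] ⟨C=4; E={y↦6, q↦2}; A=∅; R=[let u]⟩
[16] ⟨C=q; E={u↦4, y↦6, q↦2}; A=∅; R=∅⟩
→ final value 2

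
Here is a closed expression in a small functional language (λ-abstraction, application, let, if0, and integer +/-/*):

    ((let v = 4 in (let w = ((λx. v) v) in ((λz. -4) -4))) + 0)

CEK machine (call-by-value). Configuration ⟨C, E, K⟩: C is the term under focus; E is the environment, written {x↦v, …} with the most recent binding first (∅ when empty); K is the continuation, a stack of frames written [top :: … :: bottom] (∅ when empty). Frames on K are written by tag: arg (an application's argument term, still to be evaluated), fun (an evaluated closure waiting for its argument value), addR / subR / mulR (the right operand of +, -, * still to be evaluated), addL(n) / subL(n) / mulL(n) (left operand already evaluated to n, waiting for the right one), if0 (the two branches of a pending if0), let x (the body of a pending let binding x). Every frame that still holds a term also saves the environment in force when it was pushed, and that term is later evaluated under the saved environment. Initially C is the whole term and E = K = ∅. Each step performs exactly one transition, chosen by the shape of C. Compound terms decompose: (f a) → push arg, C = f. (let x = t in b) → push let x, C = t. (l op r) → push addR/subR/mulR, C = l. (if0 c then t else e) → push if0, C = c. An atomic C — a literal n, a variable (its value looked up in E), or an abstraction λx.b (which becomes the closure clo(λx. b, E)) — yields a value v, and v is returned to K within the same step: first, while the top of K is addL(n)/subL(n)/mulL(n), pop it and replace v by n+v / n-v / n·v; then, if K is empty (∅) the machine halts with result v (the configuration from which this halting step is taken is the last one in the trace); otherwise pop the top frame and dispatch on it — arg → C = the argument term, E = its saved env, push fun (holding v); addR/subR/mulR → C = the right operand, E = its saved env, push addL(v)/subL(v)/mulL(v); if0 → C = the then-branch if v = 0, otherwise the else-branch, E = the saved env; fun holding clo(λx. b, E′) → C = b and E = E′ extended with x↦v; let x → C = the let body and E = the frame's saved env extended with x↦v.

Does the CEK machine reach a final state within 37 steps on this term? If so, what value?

t=0: ⟨C=((let v = 4 in (let w = ((λx. v) v) in ((λz. -4) -4))) + 0); E=∅; K=∅⟩
t=1: ⟨C=(let v = 4 in (let w = ((λx. v) v) in ((λz. -4) -4))); E=∅; K=[addR]⟩
t=2: ⟨C=4; E=∅; K=[let v :: addR]⟩
t=3: ⟨C=(let w = ((λx. v) v) in ((λz. -4) -4)); E={v↦4}; K=[addR]⟩
t=4: ⟨C=((λx. v) v); E={v↦4}; K=[let w :: addR]⟩
t=5: ⟨C=(λx. v); E={v↦4}; K=[arg :: let w :: addR]⟩
t=6: ⟨C=v; E={v↦4}; K=[fun :: let w :: addR]⟩
t=7: ⟨C=v; E={x↦4, v↦4}; K=[let w :: addR]⟩
t=8: ⟨C=((λz. -4) -4); E={w↦4, v↦4}; K=[addR]⟩
t=9: ⟨C=(λz. -4); E={w↦4, v↦4}; K=[arg :: addR]⟩
t=10: ⟨C=-4; E={w↦4, v↦4}; K=[fun :: addR]⟩
t=11: ⟨C=-4; E={z↦-4, w↦4, v↦4}; K=[addR]⟩
t=12: ⟨C=0; E=∅; K=[addL(-4)]⟩
→ final value -4

Answer: -4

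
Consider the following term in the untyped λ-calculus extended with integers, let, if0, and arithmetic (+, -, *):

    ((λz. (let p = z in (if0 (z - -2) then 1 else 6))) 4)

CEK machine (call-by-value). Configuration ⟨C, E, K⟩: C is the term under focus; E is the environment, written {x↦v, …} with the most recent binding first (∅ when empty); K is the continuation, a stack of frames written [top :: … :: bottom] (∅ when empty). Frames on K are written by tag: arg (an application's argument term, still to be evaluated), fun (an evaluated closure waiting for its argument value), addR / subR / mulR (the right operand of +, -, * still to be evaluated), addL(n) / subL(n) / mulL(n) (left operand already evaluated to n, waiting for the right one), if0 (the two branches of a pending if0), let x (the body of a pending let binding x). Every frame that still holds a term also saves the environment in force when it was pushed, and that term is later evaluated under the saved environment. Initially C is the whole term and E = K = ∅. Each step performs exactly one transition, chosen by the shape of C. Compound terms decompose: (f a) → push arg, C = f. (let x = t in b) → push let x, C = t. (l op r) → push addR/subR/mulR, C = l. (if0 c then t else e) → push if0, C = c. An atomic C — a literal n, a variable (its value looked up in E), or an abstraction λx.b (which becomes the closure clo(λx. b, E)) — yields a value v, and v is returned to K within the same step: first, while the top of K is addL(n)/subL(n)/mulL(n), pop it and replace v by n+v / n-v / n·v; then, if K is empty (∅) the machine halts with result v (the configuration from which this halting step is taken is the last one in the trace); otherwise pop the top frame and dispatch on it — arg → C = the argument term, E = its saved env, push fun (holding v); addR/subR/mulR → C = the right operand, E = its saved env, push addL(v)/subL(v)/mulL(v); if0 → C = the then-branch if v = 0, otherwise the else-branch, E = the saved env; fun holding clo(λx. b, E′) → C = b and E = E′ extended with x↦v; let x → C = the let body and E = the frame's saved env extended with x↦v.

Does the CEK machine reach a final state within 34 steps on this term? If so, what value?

0. <C=((λz. (let p = z in (if0 (z - -2) then 1 else 6))) 4), E=∅, K=∅>
1. <C=(λz. (let p = z in (if0 (z - -2) then 1 else 6))), E=∅, K=[arg]>
2. <C=4, E=∅, K=[fun]>
3. <C=(let p = z in (if0 (z - -2) then 1 else 6)), E={z↦4}, K=∅>
4. <C=z, E={z↦4}, K=[let p]>
5. <C=(if0 (z - -2) then 1 else 6), E={p↦4, z↦4}, K=∅>
6. <C=(z - -2), E={p↦4, z↦4}, K=[if0]>
7. <C=z, E={p↦4, z↦4}, K=[subR :: if0]>
8. <C=-2, E={p↦4, z↦4}, K=[subL(4) :: if0]>
9. <C=6, E={p↦4, z↦4}, K=∅>
→ final value 6

Answer: 6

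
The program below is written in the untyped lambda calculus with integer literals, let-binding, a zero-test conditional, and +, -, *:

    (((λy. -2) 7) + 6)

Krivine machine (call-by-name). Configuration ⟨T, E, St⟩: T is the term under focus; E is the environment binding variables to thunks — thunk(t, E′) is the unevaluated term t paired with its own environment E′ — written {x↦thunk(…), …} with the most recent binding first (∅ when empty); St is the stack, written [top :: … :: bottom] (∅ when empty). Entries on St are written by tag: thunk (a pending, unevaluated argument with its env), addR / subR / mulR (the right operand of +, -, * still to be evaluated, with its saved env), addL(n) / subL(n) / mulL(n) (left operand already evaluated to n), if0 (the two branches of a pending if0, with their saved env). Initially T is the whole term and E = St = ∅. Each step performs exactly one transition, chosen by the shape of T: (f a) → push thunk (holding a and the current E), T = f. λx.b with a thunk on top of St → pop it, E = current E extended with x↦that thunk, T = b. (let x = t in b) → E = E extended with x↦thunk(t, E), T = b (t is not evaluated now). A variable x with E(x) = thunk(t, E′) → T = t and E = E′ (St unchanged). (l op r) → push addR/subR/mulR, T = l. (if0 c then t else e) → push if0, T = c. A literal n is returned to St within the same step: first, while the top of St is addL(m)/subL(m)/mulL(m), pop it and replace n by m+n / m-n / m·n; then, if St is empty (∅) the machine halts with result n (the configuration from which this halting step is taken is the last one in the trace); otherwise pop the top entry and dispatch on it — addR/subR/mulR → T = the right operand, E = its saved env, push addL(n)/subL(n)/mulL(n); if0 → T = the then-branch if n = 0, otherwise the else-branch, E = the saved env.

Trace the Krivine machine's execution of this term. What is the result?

Answer: 4

Derivation:
t=0: <T=(((λy. -2) 7) + 6), E=∅, St=∅>
t=1: <T=((λy. -2) 7), E=∅, St=[addR]>
t=2: <T=(λy. -2), E=∅, St=[thunk :: addR]>
t=3: <T=-2, E={y↦thunk(7, ∅)}, St=[addR]>
t=4: <T=6, E=∅, St=[addL(-2)]>
→ final value 4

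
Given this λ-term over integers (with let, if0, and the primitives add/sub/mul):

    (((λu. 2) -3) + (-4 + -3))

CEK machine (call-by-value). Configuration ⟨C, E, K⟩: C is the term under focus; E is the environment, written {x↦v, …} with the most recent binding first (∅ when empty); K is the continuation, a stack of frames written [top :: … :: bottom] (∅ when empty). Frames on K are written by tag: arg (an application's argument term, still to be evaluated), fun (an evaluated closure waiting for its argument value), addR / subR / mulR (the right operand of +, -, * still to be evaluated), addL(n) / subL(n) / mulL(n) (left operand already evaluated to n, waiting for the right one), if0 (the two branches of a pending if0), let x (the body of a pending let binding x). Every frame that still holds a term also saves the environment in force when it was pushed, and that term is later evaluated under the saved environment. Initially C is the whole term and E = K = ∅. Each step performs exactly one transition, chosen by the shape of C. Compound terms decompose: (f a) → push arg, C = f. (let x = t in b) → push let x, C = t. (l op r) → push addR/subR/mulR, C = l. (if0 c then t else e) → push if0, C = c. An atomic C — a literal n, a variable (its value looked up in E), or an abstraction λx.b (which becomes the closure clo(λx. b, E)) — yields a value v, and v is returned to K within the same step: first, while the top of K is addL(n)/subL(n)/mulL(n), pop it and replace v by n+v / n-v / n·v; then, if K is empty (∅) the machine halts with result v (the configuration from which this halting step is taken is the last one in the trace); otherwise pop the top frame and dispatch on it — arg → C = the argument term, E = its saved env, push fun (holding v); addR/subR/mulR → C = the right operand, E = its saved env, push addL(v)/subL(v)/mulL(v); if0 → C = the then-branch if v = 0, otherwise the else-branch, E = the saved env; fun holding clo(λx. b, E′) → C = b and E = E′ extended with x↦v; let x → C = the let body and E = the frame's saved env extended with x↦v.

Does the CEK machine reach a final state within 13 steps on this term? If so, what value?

Answer: -5

Execution trace:
step 0: ⟨C=(((λu. 2) -3) + (-4 + -3)); E=∅; K=∅⟩
step 1: ⟨C=((λu. 2) -3); E=∅; K=[addR]⟩
step 2: ⟨C=(λu. 2); E=∅; K=[arg :: addR]⟩
step 3: ⟨C=-3; E=∅; K=[fun :: addR]⟩
step 4: ⟨C=2; E={u↦-3}; K=[addR]⟩
step 5: ⟨C=(-4 + -3); E=∅; K=[addL(2)]⟩
step 6: ⟨C=-4; E=∅; K=[addR :: addL(2)]⟩
step 7: ⟨C=-3; E=∅; K=[addL(-4) :: addL(2)]⟩
→ final value -5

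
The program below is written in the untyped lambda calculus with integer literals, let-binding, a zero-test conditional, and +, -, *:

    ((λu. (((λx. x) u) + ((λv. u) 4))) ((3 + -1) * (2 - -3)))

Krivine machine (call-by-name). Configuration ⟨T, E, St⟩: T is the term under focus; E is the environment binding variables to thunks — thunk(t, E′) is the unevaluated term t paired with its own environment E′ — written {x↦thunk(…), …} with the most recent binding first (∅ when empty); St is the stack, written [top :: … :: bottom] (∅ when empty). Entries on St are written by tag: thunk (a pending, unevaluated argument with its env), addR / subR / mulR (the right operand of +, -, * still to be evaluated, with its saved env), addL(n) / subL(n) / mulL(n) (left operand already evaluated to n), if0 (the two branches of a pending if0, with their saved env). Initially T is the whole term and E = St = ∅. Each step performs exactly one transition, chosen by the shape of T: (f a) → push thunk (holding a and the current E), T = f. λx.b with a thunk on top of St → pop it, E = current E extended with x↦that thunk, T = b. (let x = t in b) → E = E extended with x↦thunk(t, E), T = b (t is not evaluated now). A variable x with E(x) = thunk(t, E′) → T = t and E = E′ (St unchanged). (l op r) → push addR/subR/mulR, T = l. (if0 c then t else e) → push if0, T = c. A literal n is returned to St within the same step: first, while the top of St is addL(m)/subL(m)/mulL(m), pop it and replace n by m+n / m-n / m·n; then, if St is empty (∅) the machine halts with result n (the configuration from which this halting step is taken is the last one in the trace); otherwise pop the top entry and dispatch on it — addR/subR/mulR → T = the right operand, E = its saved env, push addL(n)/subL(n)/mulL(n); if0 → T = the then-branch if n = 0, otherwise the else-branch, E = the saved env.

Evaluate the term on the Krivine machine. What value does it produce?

[0] ⟨T=((λu. (((λx. x) u) + ((λv. u) 4))) ((3 + -1) * (2 - -3))); E=∅; St=∅⟩
[1] ⟨T=(λu. (((λx. x) u) + ((λv. u) 4))); E=∅; St=[thunk]⟩
[2] ⟨T=(((λx. x) u) + ((λv. u) 4)); E={u↦thunk(((3 + -1) * (2 - -3)), ∅)}; St=∅⟩
[3] ⟨T=((λx. x) u); E={u↦thunk(((3 + -1) * (2 - -3)), ∅)}; St=[addR]⟩
[4] ⟨T=(λx. x); E={u↦thunk(((3 + -1) * (2 - -3)), ∅)}; St=[thunk :: addR]⟩
[5] ⟨T=x; E={x↦thunk(u, {u↦thunk(((3 + -1) * (2 - -3)), ∅)}), u↦thunk(((3 + -1) * (2 - -3)), ∅)}; St=[addR]⟩
[6] ⟨T=u; E={u↦thunk(((3 + -1) * (2 - -3)), ∅)}; St=[addR]⟩
[7] ⟨T=((3 + -1) * (2 - -3)); E=∅; St=[addR]⟩
[8] ⟨T=(3 + -1); E=∅; St=[mulR :: addR]⟩
[9] ⟨T=3; E=∅; St=[addR :: mulR :: addR]⟩
[10] ⟨T=-1; E=∅; St=[addL(3) :: mulR :: addR]⟩
[11] ⟨T=(2 - -3); E=∅; St=[mulL(2) :: addR]⟩
[12] ⟨T=2; E=∅; St=[subR :: mulL(2) :: addR]⟩
[13] ⟨T=-3; E=∅; St=[subL(2) :: mulL(2) :: addR]⟩
[14] ⟨T=((λv. u) 4); E={u↦thunk(((3 + -1) * (2 - -3)), ∅)}; St=[addL(10)]⟩
[15] ⟨T=(λv. u); E={u↦thunk(((3 + -1) * (2 - -3)), ∅)}; St=[thunk :: addL(10)]⟩
[16] ⟨T=u; E={v↦thunk(4, {u↦thunk(((3 + -1) * (2 - -3)), ∅)}), u↦thunk(((3 + -1) * (2 - -3)), ∅)}; St=[addL(10)]⟩
[17] ⟨T=((3 + -1) * (2 - -3)); E=∅; St=[addL(10)]⟩
[18] ⟨T=(3 + -1); E=∅; St=[mulR :: addL(10)]⟩
[19] ⟨T=3; E=∅; St=[addR :: mulR :: addL(10)]⟩
[20] ⟨T=-1; E=∅; St=[addL(3) :: mulR :: addL(10)]⟩
[21] ⟨T=(2 - -3); E=∅; St=[mulL(2) :: addL(10)]⟩
[22] ⟨T=2; E=∅; St=[subR :: mulL(2) :: addL(10)]⟩
[23] ⟨T=-3; E=∅; St=[subL(2) :: mulL(2) :: addL(10)]⟩
→ final value 20

Answer: 20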